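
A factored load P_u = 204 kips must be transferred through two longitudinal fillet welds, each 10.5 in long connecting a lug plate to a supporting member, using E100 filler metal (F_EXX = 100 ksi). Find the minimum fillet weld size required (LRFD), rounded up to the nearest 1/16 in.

Total weld length L = 21 in.
Required throat t_e = P_u / (φ × 0.6 F_EXX × L) = 204 / (0.75 × 0.6 × 100 × 21) = 0.2159 in.
Required leg w = t_e / 0.707 = 0.3053 in → use 5/16 in.

w = 5/16 in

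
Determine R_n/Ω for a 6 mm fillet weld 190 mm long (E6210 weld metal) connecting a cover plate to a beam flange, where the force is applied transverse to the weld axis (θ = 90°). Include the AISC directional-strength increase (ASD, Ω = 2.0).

R_n/Ω ≈ 225 kN

E62XX → F_EXX = 620 MPa.
t_e = 0.707 × 6 = 4.242 mm; A_we = 4.242 × 190 = 806 mm².
Directional factor: 1.0 + 0.5 sin^1.5(90°) = 1.5.
F_nw = 0.6 × 620 × 1.5 = 558 MPa.
R_n/Ω = (558 × 806) / 2.0 × 10⁻³ = 224.9 kN.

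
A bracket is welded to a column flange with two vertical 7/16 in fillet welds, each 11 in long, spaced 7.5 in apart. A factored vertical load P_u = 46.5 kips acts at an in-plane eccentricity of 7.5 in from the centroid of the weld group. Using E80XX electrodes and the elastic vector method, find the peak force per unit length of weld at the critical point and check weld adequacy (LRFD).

E80XX → F_EXX = 80 ksi.
Total weld length L_w = 22 in. Treat welds as unit-width lines.
Polar moment about centroid: J = 2[d³/12 + d(b/2)²] = 2[11³/12 + 11×3.75²] = 531.2 in³.
Direct shear f_v = P/L_w = 46.5 / 22 = 2.114 kip/in (vertical).
Torsion M = P·e = 46.5 × 7.5 = 348.75 kip·in.
Critical point at (x, y) = (3.75, 5.5) from centroid. f_tx = M·y/J = 3.611 kip/in; f_ty = M·x/J = 2.462 kip/in.
Resultant f_max = √[f_tx² + (f_v + f_ty)²] = √[3.611² + (2.114 + 2.462)²] = 5.829 kip/in.
Capacity per unit length: φr_n = 0.75 × 0.6 × 80 × (0.707 × 0.4375) = 11.14 kip/in.
5.829 ≤ 11.14 → adequate.

f_max ≈ 5.83 kip/in; adequate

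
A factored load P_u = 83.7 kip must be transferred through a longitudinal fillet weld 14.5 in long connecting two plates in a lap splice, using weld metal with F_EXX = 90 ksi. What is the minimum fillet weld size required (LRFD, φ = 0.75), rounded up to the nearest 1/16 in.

w = 1/4 in

Total weld length L = 14.5 in.
Required throat t_e = P_u / (φ × 0.6 F_EXX × L) = 83.7 / (0.75 × 0.6 × 90 × 14.5) = 0.1425 in.
Required leg w = t_e / 0.707 = 0.2016 in → use 1/4 in.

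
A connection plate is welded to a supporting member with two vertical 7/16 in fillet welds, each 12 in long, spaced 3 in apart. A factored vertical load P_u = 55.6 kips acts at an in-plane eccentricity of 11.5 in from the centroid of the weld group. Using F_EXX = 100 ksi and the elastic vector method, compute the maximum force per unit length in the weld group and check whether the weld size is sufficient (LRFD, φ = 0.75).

f_max ≈ 12.3 kip/in; adequate

Total weld length L_w = 24 in. Treat welds as unit-width lines.
Polar moment about centroid: J = 2[d³/12 + d(b/2)²] = 2[12³/12 + 12×1.5²] = 342 in³.
Direct shear f_v = P/L_w = 55.6 / 24 = 2.317 kip/in (vertical).
Torsion M = P·e = 55.6 × 11.5 = 639.4 kip·in.
Critical point at (x, y) = (1.5, 6) from centroid. f_tx = M·y/J = 11.22 kip/in; f_ty = M·x/J = 2.804 kip/in.
Resultant f_max = √[f_tx² + (f_v + f_ty)²] = √[11.22² + (2.317 + 2.804)²] = 12.33 kip/in.
Capacity per unit length: φr_n = 0.75 × 0.6 × 100 × (0.707 × 0.4375) = 13.92 kip/in.
12.33 ≤ 13.92 → adequate.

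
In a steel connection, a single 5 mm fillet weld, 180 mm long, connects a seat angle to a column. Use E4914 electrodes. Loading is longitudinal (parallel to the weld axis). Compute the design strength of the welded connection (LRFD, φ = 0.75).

φR_n ≈ 140 kN

E49XX → F_EXX = 490 MPa.
Effective throat t_e = 0.707 × 5 = 3.535 mm.
Total length L = 180 mm; A_we = 3.535 × 180 = 636.3 mm².
F_nw = 0.6 F_EXX = 0.6 × 490 = 294 MPa.
φR_n = 0.75 × 294 × 636.3 × 10⁻³ = 140.3 kN.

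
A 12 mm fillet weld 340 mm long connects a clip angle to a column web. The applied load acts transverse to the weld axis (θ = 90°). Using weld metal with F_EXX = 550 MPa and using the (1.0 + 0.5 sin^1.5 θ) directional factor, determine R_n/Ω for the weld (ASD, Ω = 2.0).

R_n/Ω ≈ 714 kN

t_e = 0.707 × 12 = 8.484 mm; A_we = 8.484 × 340 = 2885 mm².
Directional factor: 1.0 + 0.5 sin^1.5(90°) = 1.5.
F_nw = 0.6 × 550 × 1.5 = 495 MPa.
R_n/Ω = (495 × 2885) / 2.0 × 10⁻³ = 713.9 kN.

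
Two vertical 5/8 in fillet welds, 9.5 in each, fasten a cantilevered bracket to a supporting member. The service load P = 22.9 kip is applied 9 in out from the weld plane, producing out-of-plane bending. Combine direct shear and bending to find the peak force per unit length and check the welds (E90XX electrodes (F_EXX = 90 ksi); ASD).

f_max ≈ 6.96 kip/in; adequate

L_w = 2 × 9.5 = 19 in; section modulus (unit throat) S = 2 × L²/6 = 30.08 in².
Direct shear f_v = P/L_w = 22.9/19 = 1.205 kip/in.
Moment M = P × e = 22.9 × 9 = 206.1 kip·in; bending f_b = M/S = 6.851 kip/in.
f_max = √(f_v² + f_b²) = √(1.205² + 6.851²) = 6.956 kip/in.
r_n/Ω = (1/2.0) × 0.6 × 90 × (0.707 × 0.625) = 11.93 kip/in → adequate.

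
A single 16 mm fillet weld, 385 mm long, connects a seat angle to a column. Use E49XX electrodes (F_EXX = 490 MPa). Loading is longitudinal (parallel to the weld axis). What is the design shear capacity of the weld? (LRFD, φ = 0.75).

φR_n ≈ 960 kN

Effective throat t_e = 0.707 × 16 = 11.31 mm.
Total length L = 385 mm; A_we = 11.31 × 385 = 4355 mm².
F_nw = 0.6 F_EXX = 0.6 × 490 = 294 MPa.
φR_n = 0.75 × 294 × 4355 × 10⁻³ = 960.3 kN.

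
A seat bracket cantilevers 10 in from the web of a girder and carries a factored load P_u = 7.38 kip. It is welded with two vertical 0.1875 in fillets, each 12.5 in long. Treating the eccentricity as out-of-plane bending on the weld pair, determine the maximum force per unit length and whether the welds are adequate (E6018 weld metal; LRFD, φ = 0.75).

E60XX → F_EXX = 60 ksi.
L_w = 2 × 12.5 = 25 in; section modulus (unit throat) S = 2 × L²/6 = 52.08 in².
Direct shear f_v = P/L_w = 7.38/25 = 0.2952 kip/in.
Moment M = P × e = 7.38 × 10 = 73.8 kip·in; bending f_b = M/S = 1.417 kip/in.
f_max = √(f_v² + f_b²) = √(0.2952² + 1.417²) = 1.447 kip/in.
φr_n = 0.75 × 0.6 × 60 × (0.707 × 0.1875) = 3.579 kip/in → adequate.

f_max ≈ 1.45 kip/in; adequate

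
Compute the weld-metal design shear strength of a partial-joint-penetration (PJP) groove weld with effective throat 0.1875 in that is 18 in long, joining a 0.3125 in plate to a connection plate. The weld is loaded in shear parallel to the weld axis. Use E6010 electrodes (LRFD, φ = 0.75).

E60XX → F_EXX = 60 ksi.
Effective throat (given) t_e = 0.1875 in.
A_we = 0.1875 × 18 = 3.375 in².
F_nw = 0.6 F_EXX = 36 ksi.
φR_n = 0.75 × 36 × 3.375 = 91.12 kip.

φR_n ≈ 91.1 kip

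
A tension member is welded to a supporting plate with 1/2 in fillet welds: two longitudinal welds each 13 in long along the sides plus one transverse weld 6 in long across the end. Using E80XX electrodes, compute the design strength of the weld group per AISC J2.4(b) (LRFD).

φR_n ≈ 407 kips

E80XX → F_EXX = 80 ksi.
t_e = 0.707 × 0.5 = 0.3535 in.
R_nwl = 0.6 × 80 × 0.3535 × 26 = 441.2 kips (longitudinal, 2 welds).
R_nwt = 0.6 × 80 × 0.3535 × 6 = 101.8 kips (transverse, base value).
(i) R_nwl + R_nwt = 543 kips; (ii) 0.85 R_nwl + 1.5 R_nwt = 527.7 kips.
R_n = max = 543 kips [governs: (i)]; φR_n = 407.2 kips.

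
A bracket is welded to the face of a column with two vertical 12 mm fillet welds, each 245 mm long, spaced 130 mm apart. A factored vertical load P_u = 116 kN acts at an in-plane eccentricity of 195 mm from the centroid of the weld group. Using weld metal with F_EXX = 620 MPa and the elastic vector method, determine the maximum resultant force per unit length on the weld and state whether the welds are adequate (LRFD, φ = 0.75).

f_max ≈ 831 N/mm; adequate

Total weld length L_w = 490 mm. Treat welds as unit-width lines.
Polar moment about centroid: J = 2[d³/12 + d(b/2)²] = 2[245³/12 + 245×65²] = 4521000 mm³.
Direct shear f_v = P/L_w = 116×10³ / 490 = 236.7 N/mm (vertical).
Torsion M = P·e = 116×10³ × 195 = 22620000 N·mm.
Critical point at (x, y) = (65, 122.5) from centroid. f_tx = M·y/J = 612.9 N/mm; f_ty = M·x/J = 325.2 N/mm.
Resultant f_max = √[f_tx² + (f_v + f_ty)²] = √[612.9² + (236.7 + 325.2)²] = 831.5 N/mm.
Capacity per unit length: φr_n = 0.75 × 0.6 × 620 × (0.707 × 12) = 2367 N/mm.
831.5 ≤ 2367 → adequate.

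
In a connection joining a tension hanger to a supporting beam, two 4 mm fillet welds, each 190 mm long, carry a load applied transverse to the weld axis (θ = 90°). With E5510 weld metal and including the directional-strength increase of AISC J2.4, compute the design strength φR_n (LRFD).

φR_n ≈ 399 kN

E55XX → F_EXX = 550 MPa.
t_e = 0.707 × 4 = 2.828 mm; A_we = 2.828 × 380 = 1075 mm².
Directional factor: 1.0 + 0.5 sin^1.5(90°) = 1.5.
F_nw = 0.6 × 550 × 1.5 = 495 MPa.
φR_n = 0.75 × 495 × 1075 × 10⁻³ = 399 kN.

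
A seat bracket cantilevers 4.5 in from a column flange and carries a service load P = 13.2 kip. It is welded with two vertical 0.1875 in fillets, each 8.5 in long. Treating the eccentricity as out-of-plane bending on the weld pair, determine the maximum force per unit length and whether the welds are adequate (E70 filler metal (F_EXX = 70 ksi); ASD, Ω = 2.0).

L_w = 2 × 8.5 = 17 in; section modulus (unit throat) S = 2 × L²/6 = 24.08 in².
Direct shear f_v = P/L_w = 13.2/17 = 0.7765 kip/in.
Moment M = P × e = 13.2 × 4.5 = 59.4 kip·in; bending f_b = M/S = 2.466 kip/in.
f_max = √(f_v² + f_b²) = √(0.7765² + 2.466²) = 2.586 kip/in.
r_n/Ω = (1/2.0) × 0.6 × 70 × (0.707 × 0.1875) = 2.784 kip/in → adequate.

f_max ≈ 2.59 kip/in; adequate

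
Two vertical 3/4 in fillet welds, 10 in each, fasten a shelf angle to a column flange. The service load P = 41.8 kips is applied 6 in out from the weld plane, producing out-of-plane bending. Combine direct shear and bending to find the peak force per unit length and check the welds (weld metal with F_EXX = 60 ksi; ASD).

f_max ≈ 7.81 kip/in; adequate

L_w = 2 × 10 = 20 in; section modulus (unit throat) S = 2 × L²/6 = 33.33 in².
Direct shear f_v = P/L_w = 41.8/20 = 2.09 kip/in.
Moment M = P × e = 41.8 × 6 = 250.8 kip·in; bending f_b = M/S = 7.524 kip/in.
f_max = √(f_v² + f_b²) = √(2.09² + 7.524²) = 7.809 kip/in.
r_n/Ω = (1/2.0) × 0.6 × 60 × (0.707 × 0.75) = 9.544 kip/in → adequate.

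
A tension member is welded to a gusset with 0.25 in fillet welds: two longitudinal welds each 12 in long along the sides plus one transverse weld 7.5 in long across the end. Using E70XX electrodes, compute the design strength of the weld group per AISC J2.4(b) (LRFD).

φR_n ≈ 176 kip

E70XX → F_EXX = 70 ksi.
t_e = 0.707 × 0.25 = 0.1767 in.
R_nwl = 0.6 × 70 × 0.1767 × 24 = 178.2 kip (longitudinal, 2 welds).
R_nwt = 0.6 × 70 × 0.1767 × 7.5 = 55.68 kip (transverse, base value).
(i) R_nwl + R_nwt = 233.8 kip; (ii) 0.85 R_nwl + 1.5 R_nwt = 235 kip.
R_n = max = 235 kip [governs: (ii)]; φR_n = 176.2 kip.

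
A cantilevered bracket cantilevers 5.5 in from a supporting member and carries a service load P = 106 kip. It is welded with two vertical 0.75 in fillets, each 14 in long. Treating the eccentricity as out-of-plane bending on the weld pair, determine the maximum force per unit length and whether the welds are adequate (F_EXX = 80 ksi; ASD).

f_max ≈ 9.69 kip/in; adequate

L_w = 2 × 14 = 28 in; section modulus (unit throat) S = 2 × L²/6 = 65.33 in².
Direct shear f_v = P/L_w = 106/28 = 3.786 kip/in.
Moment M = P × e = 106 × 5.5 = 583 kip·in; bending f_b = M/S = 8.923 kip/in.
f_max = √(f_v² + f_b²) = √(3.786² + 8.923²) = 9.693 kip/in.
r_n/Ω = (1/2.0) × 0.6 × 80 × (0.707 × 0.75) = 12.73 kip/in → adequate.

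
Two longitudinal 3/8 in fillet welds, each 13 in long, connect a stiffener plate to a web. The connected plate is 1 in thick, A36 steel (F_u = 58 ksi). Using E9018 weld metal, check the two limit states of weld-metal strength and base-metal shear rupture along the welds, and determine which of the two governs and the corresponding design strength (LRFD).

E90XX → F_EXX = 90 ksi.
t_e = 0.707 × 0.375 = 0.2651 in; L = 26 in.
Weld metal: φR_n = 0.75 × 0.6 × 90 × 0.2651 × 26 = 279.2 kips.
Base metal (shear rupture): φR_n = 0.75 × 0.6 × 58 × 1 × 26 = 678.6 kips.
Governing: weld metal.

φR_n ≈ 279 kips (weld metal governs)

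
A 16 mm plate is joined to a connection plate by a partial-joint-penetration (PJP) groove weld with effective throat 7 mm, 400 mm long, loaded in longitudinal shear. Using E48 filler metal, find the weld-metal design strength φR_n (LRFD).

E48XX → F_EXX = 480 MPa.
Effective throat (given) t_e = 7 mm.
A_we = 7 × 400 = 2800 mm².
F_nw = 0.6 F_EXX = 288 MPa.
φR_n = 0.75 × 288 × 2800 × 10⁻³ = 604.8 kN.

φR_n ≈ 605 kN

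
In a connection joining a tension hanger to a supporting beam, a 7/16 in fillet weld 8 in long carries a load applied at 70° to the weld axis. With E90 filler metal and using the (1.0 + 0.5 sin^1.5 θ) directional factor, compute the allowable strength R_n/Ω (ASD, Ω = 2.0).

E90XX → F_EXX = 90 ksi.
t_e = 0.707 × 0.4375 = 0.3093 in; A_we = 0.3093 × 8 = 2.474 in².
Directional factor: 1.0 + 0.5 sin^1.5(70°) = 1.455.
F_nw = 0.6 × 90 × 1.455 = 78.59 ksi.
R_n/Ω = (78.59 × 2.474) / 2.0 = 97.24 kip.

R_n/Ω ≈ 97.2 kip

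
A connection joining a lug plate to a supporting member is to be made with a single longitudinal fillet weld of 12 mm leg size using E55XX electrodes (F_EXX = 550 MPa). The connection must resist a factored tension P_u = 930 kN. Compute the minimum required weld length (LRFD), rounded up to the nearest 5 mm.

Throat t_e = 0.707 × 12 = 8.484 mm.
φr_n = 0.75 × 0.6 × 550 × 8.484 × 10⁻³ = 2.1 kN/mm.
L_req = P_u / φr_n = 930 / 2.1 = 442.9 mm total.
Round up → use L = 445 mm.

L = 445 mm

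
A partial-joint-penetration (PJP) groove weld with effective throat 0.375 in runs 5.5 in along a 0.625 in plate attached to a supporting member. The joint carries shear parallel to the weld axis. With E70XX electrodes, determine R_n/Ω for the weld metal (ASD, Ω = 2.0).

E70XX → F_EXX = 70 ksi.
Effective throat (given) t_e = 0.375 in.
A_we = 0.375 × 5.5 = 2.062 in².
F_nw = 0.6 F_EXX = 42 ksi.
R_n/Ω = (42 × 2.062) / 2.0 = 43.31 kips.

R_n/Ω ≈ 43.3 kips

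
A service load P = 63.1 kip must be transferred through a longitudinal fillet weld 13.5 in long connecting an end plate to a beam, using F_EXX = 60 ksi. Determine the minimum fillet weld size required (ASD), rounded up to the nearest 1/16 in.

Total weld length L = 13.5 in.
Required throat t_e = P × Ω / (0.6 F_EXX × L) = 63.1 × 2.0 / (0.6 × 60 × 13.5) = 0.2597 in.
Required leg w = t_e / 0.707 = 0.3673 in → use 3/8 in.

w = 3/8 in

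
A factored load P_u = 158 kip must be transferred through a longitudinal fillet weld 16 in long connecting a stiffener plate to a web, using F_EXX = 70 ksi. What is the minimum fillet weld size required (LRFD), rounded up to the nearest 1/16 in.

Total weld length L = 16 in.
Required throat t_e = P_u / (φ × 0.6 F_EXX × L) = 158 / (0.75 × 0.6 × 70 × 16) = 0.3135 in.
Required leg w = t_e / 0.707 = 0.4434 in → use 1/2 in.

w = 1/2 in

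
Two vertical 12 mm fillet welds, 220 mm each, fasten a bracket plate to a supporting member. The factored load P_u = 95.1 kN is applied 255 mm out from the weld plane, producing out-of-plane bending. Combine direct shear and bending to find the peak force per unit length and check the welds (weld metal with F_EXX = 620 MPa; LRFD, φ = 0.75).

L_w = 2 × 220 = 440 mm; section modulus (unit throat) S = 2 × L²/6 = 16130 mm².
Direct shear f_v = P/L_w = 95.1×10³/440 = 216.1 N/mm.
Moment M = P × e = 95.1×10³ × 255 = 24250000 N·mm; bending f_b = M/S = 1503 N/mm.
f_max = √(f_v² + f_b²) = √(216.1² + 1503²) = 1519 N/mm.
φr_n = 0.75 × 0.6 × 620 × (0.707 × 12) = 2367 N/mm → adequate.

f_max ≈ 1520 N/mm; adequate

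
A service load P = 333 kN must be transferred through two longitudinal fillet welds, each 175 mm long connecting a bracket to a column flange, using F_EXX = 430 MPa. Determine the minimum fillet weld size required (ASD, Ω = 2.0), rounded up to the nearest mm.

Total weld length L = 350 mm.
Required throat t_e = P × Ω / (0.6 F_EXX × L) = 333 × 2.0 / (0.6 × 430 × 350 × 10⁻³) = 7.375 mm.
Required leg w = t_e / 0.707 = 10.43 mm → use 11 mm.

w = 11 mm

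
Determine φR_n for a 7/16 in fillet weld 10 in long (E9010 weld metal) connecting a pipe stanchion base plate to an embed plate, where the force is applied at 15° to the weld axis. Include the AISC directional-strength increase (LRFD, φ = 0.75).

E90XX → F_EXX = 90 ksi.
t_e = 0.707 × 0.4375 = 0.3093 in; A_we = 0.3093 × 10 = 3.093 in².
Directional factor: 1.0 + 0.5 sin^1.5(15°) = 1.066.
F_nw = 0.6 × 90 × 1.066 = 57.56 ksi.
φR_n = 0.75 × 57.56 × 3.093 = 133.5 kips.

φR_n ≈ 134 kips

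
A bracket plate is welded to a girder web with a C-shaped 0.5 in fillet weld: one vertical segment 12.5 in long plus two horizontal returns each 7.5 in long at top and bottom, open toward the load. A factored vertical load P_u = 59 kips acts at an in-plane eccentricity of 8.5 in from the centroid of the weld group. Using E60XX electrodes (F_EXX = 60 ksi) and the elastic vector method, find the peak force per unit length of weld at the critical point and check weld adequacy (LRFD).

f_max ≈ 6.17 kip/in; adequate

Total weld length L_w = 27.5 in. Treat welds as unit-width lines.
Centroid: x̄ = 2×7.5×3.75 / 27.5 = 2.045 in from the vertical weld.
Polar moment about centroid: J = I_x + I_y = [12.5³/12 + 2×7.5×6.25²] + [12.5×2.045² + 2(7.5³/12 + 7.5×1.705²)] = 914.9 in³.
Direct shear f_v = P/L_w = 59 / 27.5 = 2.145 kip/in (vertical).
Torsion M = P·e = 59 × 8.5 = 501.5 kip·in.
Critical point at (x, y) = (5.455, 6.25) from centroid. f_tx = M·y/J = 3.426 kip/in; f_ty = M·x/J = 2.99 kip/in.
Resultant f_max = √[f_tx² + (f_v + f_ty)²] = √[3.426² + (2.145 + 2.99)²] = 6.173 kip/in.
Capacity per unit length: φr_n = 0.75 × 0.6 × 60 × (0.707 × 0.5) = 9.544 kip/in.
6.173 ≤ 9.544 → adequate.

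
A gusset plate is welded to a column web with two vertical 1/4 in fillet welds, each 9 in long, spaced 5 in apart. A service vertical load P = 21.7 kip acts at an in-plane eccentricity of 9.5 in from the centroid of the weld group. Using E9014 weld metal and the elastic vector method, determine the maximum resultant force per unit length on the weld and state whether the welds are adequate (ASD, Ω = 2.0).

E90XX → F_EXX = 90 ksi.
Total weld length L_w = 18 in. Treat welds as unit-width lines.
Polar moment about centroid: J = 2[d³/12 + d(b/2)²] = 2[9³/12 + 9×2.5²] = 234 in³.
Direct shear f_v = P/L_w = 21.7 / 18 = 1.206 kip/in (vertical).
Torsion M = P·e = 21.7 × 9.5 = 206.15 kip·in.
Critical point at (x, y) = (2.5, 4.5) from centroid. f_tx = M·y/J = 3.964 kip/in; f_ty = M·x/J = 2.202 kip/in.
Resultant f_max = √[f_tx² + (f_v + f_ty)²] = √[3.964² + (1.206 + 2.202)²] = 5.228 kip/in.
Capacity per unit length: r_n/Ω = (1/2.0) × 0.6 × 90 × (0.707 × 0.25) = 4.772 kip/in.
5.228 > 4.772 → NOT adequate.

f_max ≈ 5.23 kip/in; NOT adequate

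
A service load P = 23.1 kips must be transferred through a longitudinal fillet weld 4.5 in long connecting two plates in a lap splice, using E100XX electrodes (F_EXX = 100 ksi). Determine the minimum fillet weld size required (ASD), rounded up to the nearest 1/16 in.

Total weld length L = 4.5 in.
Required throat t_e = P × Ω / (0.6 F_EXX × L) = 23.1 × 2.0 / (0.6 × 100 × 4.5) = 0.1711 in.
Required leg w = t_e / 0.707 = 0.242 in → use 1/4 in.

w = 1/4 in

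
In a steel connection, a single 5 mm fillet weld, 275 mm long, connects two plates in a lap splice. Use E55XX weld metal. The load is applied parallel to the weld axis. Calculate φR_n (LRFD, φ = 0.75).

E55XX → F_EXX = 550 MPa.
Effective throat t_e = 0.707 × 5 = 3.535 mm.
Total length L = 275 mm; A_we = 3.535 × 275 = 972.1 mm².
F_nw = 0.6 F_EXX = 0.6 × 550 = 330 MPa.
φR_n = 0.75 × 330 × 972.1 × 10⁻³ = 240.6 kN.

φR_n ≈ 241 kN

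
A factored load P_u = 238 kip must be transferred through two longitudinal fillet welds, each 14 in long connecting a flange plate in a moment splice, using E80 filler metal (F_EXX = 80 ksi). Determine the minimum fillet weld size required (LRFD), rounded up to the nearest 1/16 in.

w = 3/8 in

Total weld length L = 28 in.
Required throat t_e = P_u / (φ × 0.6 F_EXX × L) = 238 / (0.75 × 0.6 × 80 × 28) = 0.2361 in.
Required leg w = t_e / 0.707 = 0.334 in → use 3/8 in.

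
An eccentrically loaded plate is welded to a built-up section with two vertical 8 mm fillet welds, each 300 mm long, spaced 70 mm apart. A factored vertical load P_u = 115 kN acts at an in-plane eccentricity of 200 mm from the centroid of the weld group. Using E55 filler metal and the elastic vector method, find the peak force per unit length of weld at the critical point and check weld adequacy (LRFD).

f_max ≈ 744 N/mm; adequate

E55XX → F_EXX = 550 MPa.
Total weld length L_w = 600 mm. Treat welds as unit-width lines.
Polar moment about centroid: J = 2[d³/12 + d(b/2)²] = 2[300³/12 + 300×35²] = 5235000 mm³.
Direct shear f_v = P/L_w = 115×10³ / 600 = 191.7 N/mm (vertical).
Torsion M = P·e = 115×10³ × 200 = 23000000 N·mm.
Critical point at (x, y) = (35, 150) from centroid. f_tx = M·y/J = 659 N/mm; f_ty = M·x/J = 153.8 N/mm.
Resultant f_max = √[f_tx² + (f_v + f_ty)²] = √[659² + (191.7 + 153.8)²] = 744.1 N/mm.
Capacity per unit length: φr_n = 0.75 × 0.6 × 550 × (0.707 × 8) = 1400 N/mm.
744.1 ≤ 1400 → adequate.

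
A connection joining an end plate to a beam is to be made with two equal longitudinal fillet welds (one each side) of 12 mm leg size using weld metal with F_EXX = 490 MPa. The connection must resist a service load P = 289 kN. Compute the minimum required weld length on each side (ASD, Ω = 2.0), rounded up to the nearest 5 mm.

Throat t_e = 0.707 × 12 = 8.484 mm.
r_n/Ω = (0.6 × 490 × 8.484) / 2.0 = 1247 N/mm = 1.247 kN/mm.
L_req = P / (r_n/Ω) = 289 / 1.247 = 231.7 mm total.
Per side: 231.7 / 2 = 115.9 mm.
Round up → use L = 120 mm on each side.

L = 120 mm on each side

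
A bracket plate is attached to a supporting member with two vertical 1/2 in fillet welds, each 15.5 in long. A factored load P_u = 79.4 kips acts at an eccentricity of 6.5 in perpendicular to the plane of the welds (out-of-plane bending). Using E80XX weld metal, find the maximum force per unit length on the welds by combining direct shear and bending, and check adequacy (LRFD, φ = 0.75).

E80XX → F_EXX = 80 ksi.
L_w = 2 × 15.5 = 31 in; section modulus (unit throat) S = 2 × L²/6 = 80.08 in².
Direct shear f_v = P/L_w = 79.4/31 = 2.561 kip/in.
Moment M = P × e = 79.4 × 6.5 = 516.1 kip·in; bending f_b = M/S = 6.445 kip/in.
f_max = √(f_v² + f_b²) = √(2.561² + 6.445²) = 6.935 kip/in.
φr_n = 0.75 × 0.6 × 80 × (0.707 × 0.5) = 12.73 kip/in → adequate.

f_max ≈ 6.93 kip/in; adequate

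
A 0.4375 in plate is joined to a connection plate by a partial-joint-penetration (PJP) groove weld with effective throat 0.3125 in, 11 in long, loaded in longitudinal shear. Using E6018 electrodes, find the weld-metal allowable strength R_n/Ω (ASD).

E60XX → F_EXX = 60 ksi.
Effective throat (given) t_e = 0.3125 in.
A_we = 0.3125 × 11 = 3.438 in².
F_nw = 0.6 F_EXX = 36 ksi.
R_n/Ω = (36 × 3.438) / 2.0 = 61.88 kip.

R_n/Ω ≈ 61.9 kip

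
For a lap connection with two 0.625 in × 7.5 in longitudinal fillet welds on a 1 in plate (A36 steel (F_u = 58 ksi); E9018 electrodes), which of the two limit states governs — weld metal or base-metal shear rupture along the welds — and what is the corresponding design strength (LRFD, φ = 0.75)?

E90XX → F_EXX = 90 ksi.
t_e = 0.707 × 0.625 = 0.4419 in; L = 15 in.
Weld metal: φR_n = 0.75 × 0.6 × 90 × 0.4419 × 15 = 268.4 kip.
Base metal (shear rupture): φR_n = 0.75 × 0.6 × 58 × 1 × 15 = 391.5 kip.
Governing: weld metal.

φR_n ≈ 268 kip (weld metal governs)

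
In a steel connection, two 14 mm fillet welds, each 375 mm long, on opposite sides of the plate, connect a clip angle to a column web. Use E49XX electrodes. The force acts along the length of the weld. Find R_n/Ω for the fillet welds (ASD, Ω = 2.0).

E49XX → F_EXX = 490 MPa.
Effective throat t_e = 0.707 × 14 = 9.898 mm.
Total length L = 750 mm; A_we = 9.898 × 750 = 7424 mm².
F_nw = 0.6 F_EXX = 0.6 × 490 = 294 MPa.
R_n = 294 × 7424 × 10⁻³ = 2183 kN; R_n/Ω = 2183/2.0 = 1091 kN.

R_n/Ω ≈ 1090 kN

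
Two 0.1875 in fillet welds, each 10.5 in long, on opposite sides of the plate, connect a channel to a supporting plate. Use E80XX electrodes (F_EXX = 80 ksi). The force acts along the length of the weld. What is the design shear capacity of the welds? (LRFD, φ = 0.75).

φR_n ≈ 100 kip

Effective throat t_e = 0.707 × 0.1875 = 0.1326 in.
Total length L = 21 in; A_we = 0.1326 × 21 = 2.784 in².
F_nw = 0.6 F_EXX = 0.6 × 80 = 48 ksi.
φR_n = 0.75 × 48 × 2.784 = 100.2 kip.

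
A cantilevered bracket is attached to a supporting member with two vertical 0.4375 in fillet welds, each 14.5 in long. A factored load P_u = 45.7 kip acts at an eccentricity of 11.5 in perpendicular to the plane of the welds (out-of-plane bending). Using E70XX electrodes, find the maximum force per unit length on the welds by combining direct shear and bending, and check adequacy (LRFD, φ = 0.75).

f_max ≈ 7.66 kip/in; adequate

E70XX → F_EXX = 70 ksi.
L_w = 2 × 14.5 = 29 in; section modulus (unit throat) S = 2 × L²/6 = 70.08 in².
Direct shear f_v = P/L_w = 45.7/29 = 1.576 kip/in.
Moment M = P × e = 45.7 × 11.5 = 525.55 kip·in; bending f_b = M/S = 7.499 kip/in.
f_max = √(f_v² + f_b²) = √(1.576² + 7.499²) = 7.663 kip/in.
φr_n = 0.75 × 0.6 × 70 × (0.707 × 0.4375) = 9.743 kip/in → adequate.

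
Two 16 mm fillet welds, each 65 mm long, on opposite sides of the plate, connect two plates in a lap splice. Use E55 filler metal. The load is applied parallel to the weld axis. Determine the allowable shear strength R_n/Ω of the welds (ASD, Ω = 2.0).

R_n/Ω ≈ 243 kN

E55XX → F_EXX = 550 MPa.
Effective throat t_e = 0.707 × 16 = 11.31 mm.
Total length L = 130 mm; A_we = 11.31 × 130 = 1471 mm².
F_nw = 0.6 F_EXX = 0.6 × 550 = 330 MPa.
R_n = 330 × 1471 × 10⁻³ = 485.3 kN; R_n/Ω = 485.3/2.0 = 242.6 kN.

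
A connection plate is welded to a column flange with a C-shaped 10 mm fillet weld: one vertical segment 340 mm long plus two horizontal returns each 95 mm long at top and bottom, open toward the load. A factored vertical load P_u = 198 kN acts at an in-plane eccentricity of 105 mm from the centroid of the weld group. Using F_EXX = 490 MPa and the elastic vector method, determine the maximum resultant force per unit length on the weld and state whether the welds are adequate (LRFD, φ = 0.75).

f_max ≈ 671 N/mm; adequate

Total weld length L_w = 530 mm. Treat welds as unit-width lines.
Centroid: x̄ = 2×95×47.5 / 530 = 17.03 mm from the vertical weld.
Polar moment about centroid: J = I_x + I_y = [340³/12 + 2×95×170²] + [340×17.03² + 2(95³/12 + 95×30.47²)] = 9184000 mm³.
Direct shear f_v = P/L_w = 198×10³ / 530 = 373.6 N/mm (vertical).
Torsion M = P·e = 198×10³ × 105 = 20790000 N·mm.
Critical point at (x, y) = (77.97, 170) from centroid. f_tx = M·y/J = 384.8 N/mm; f_ty = M·x/J = 176.5 N/mm.
Resultant f_max = √[f_tx² + (f_v + f_ty)²] = √[384.8² + (373.6 + 176.5)²] = 671.3 N/mm.
Capacity per unit length: φr_n = 0.75 × 0.6 × 490 × (0.707 × 10) = 1559 N/mm.
671.3 ≤ 1559 → adequate.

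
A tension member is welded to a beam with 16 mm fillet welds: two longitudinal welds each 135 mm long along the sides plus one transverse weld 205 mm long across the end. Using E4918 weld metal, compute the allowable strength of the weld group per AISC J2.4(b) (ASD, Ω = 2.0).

E49XX → F_EXX = 490 MPa.
t_e = 0.707 × 16 = 11.31 mm.
R_nwl = 0.6 × 490 × 11.31 × 270 × 10⁻³ = 897.9 kN (longitudinal, 2 welds).
R_nwt = 0.6 × 490 × 11.31 × 205 × 10⁻³ = 681.8 kN (transverse, base value).
(i) R_nwl + R_nwt = 1580 kN; (ii) 0.85 R_nwl + 1.5 R_nwt = 1786 kN.
R_n = max = 1786 kN [governs: (ii)]; R_n/Ω = 893 kN.

R_n/Ω ≈ 893 kN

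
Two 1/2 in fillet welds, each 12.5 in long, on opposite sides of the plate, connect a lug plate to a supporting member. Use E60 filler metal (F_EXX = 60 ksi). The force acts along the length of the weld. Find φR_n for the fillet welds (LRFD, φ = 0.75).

Effective throat t_e = 0.707 × 0.5 = 0.3535 in.
Total length L = 25 in; A_we = 0.3535 × 25 = 8.838 in².
F_nw = 0.6 F_EXX = 0.6 × 60 = 36 ksi.
φR_n = 0.75 × 36 × 8.838 = 238.6 kips.

φR_n ≈ 239 kips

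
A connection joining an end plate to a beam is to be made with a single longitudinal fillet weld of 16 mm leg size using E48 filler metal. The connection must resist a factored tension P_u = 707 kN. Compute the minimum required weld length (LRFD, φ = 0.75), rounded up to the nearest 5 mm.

L = 290 mm

E48XX → F_EXX = 480 MPa.
Throat t_e = 0.707 × 16 = 11.31 mm.
φr_n = 0.75 × 0.6 × 480 × 11.31 × 10⁻³ = 2.443 kN/mm.
L_req = P_u / φr_n = 707 / 2.443 = 289.4 mm total.
Round up → use L = 290 mm.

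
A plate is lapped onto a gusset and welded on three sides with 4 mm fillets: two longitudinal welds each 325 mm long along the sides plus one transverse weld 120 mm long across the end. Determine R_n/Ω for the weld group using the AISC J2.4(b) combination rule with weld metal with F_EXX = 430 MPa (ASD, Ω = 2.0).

R_n/Ω ≈ 281 kN

t_e = 0.707 × 4 = 2.828 mm.
R_nwl = 0.6 × 430 × 2.828 × 650 × 10⁻³ = 474.3 kN (longitudinal, 2 welds).
R_nwt = 0.6 × 430 × 2.828 × 120 × 10⁻³ = 87.55 kN (transverse, base value).
(i) R_nwl + R_nwt = 561.8 kN; (ii) 0.85 R_nwl + 1.5 R_nwt = 534.4 kN.
R_n = max = 561.8 kN [governs: (i)]; R_n/Ω = 280.9 kN.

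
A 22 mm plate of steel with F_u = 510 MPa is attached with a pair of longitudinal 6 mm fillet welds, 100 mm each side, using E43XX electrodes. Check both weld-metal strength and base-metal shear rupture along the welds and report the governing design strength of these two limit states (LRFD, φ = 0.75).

φR_n ≈ 164 kN (weld metal governs)

E43XX → F_EXX = 430 MPa.
t_e = 0.707 × 6 = 4.242 mm; L = 200 mm.
Weld metal: φR_n = 0.75 × 0.6 × 430 × 4.242 × 200 × 10⁻³ = 164.2 kN.
Base metal (shear rupture): φR_n = 0.75 × 0.6 × 510 × 22 × 200 × 10⁻³ = 1010 kN.
Governing: weld metal.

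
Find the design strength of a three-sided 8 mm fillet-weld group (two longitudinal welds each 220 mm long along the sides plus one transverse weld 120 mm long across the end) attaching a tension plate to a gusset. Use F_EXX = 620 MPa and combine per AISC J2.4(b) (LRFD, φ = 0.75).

φR_n ≈ 884 kN

t_e = 0.707 × 8 = 5.656 mm.
R_nwl = 0.6 × 620 × 5.656 × 440 × 10⁻³ = 925.8 kN (longitudinal, 2 welds).
R_nwt = 0.6 × 620 × 5.656 × 120 × 10⁻³ = 252.5 kN (transverse, base value).
(i) R_nwl + R_nwt = 1178 kN; (ii) 0.85 R_nwl + 1.5 R_nwt = 1166 kN.
R_n = max = 1178 kN [governs: (i)]; φR_n = 883.7 kN.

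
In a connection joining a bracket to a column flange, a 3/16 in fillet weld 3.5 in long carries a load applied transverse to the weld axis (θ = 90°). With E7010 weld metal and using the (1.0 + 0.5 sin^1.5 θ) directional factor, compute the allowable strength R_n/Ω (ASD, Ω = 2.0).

E70XX → F_EXX = 70 ksi.
t_e = 0.707 × 0.1875 = 0.1326 in; A_we = 0.1326 × 3.5 = 0.464 in².
Directional factor: 1.0 + 0.5 sin^1.5(90°) = 1.5.
F_nw = 0.6 × 70 × 1.5 = 63 ksi.
R_n/Ω = (63 × 0.464) / 2.0 = 14.62 kips.

R_n/Ω ≈ 14.6 kips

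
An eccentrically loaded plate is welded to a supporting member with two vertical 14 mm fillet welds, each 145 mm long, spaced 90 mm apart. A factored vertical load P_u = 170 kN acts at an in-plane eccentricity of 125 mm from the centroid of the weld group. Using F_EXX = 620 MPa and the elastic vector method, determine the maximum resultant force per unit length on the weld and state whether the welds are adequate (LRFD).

Total weld length L_w = 290 mm. Treat welds as unit-width lines.
Polar moment about centroid: J = 2[d³/12 + d(b/2)²] = 2[145³/12 + 145×45²] = 1095000 mm³.
Direct shear f_v = P/L_w = 170×10³ / 290 = 586.2 N/mm (vertical).
Torsion M = P·e = 170×10³ × 125 = 21250000 N·mm.
Critical point at (x, y) = (45, 72.5) from centroid. f_tx = M·y/J = 1407 N/mm; f_ty = M·x/J = 873 N/mm.
Resultant f_max = √[f_tx² + (f_v + f_ty)²] = √[1407² + (586.2 + 873)²] = 2027 N/mm.
Capacity per unit length: φr_n = 0.75 × 0.6 × 620 × (0.707 × 14) = 2762 N/mm.
2027 ≤ 2762 → adequate.

f_max ≈ 2030 N/mm; adequate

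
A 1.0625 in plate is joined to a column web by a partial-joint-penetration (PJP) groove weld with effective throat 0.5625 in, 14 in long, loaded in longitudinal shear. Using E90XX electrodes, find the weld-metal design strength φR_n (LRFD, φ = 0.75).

E90XX → F_EXX = 90 ksi.
Effective throat (given) t_e = 0.5625 in.
A_we = 0.5625 × 14 = 7.875 in².
F_nw = 0.6 F_EXX = 54 ksi.
φR_n = 0.75 × 54 × 7.875 = 318.9 kip.

φR_n ≈ 319 kip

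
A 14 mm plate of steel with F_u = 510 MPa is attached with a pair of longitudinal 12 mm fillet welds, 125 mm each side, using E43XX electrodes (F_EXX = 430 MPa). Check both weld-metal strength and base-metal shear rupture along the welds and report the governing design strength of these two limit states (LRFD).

φR_n ≈ 410 kN (weld metal governs)

t_e = 0.707 × 12 = 8.484 mm; L = 250 mm.
Weld metal: φR_n = 0.75 × 0.6 × 430 × 8.484 × 250 × 10⁻³ = 410.4 kN.
Base metal (shear rupture): φR_n = 0.75 × 0.6 × 510 × 14 × 250 × 10⁻³ = 803.2 kN.
Governing: weld metal.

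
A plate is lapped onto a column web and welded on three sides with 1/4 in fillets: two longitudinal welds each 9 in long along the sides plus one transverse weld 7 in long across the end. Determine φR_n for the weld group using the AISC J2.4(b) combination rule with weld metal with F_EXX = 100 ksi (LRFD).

φR_n ≈ 205 kip

t_e = 0.707 × 0.25 = 0.1767 in.
R_nwl = 0.6 × 100 × 0.1767 × 18 = 190.9 kip (longitudinal, 2 welds).
R_nwt = 0.6 × 100 × 0.1767 × 7 = 74.23 kip (transverse, base value).
(i) R_nwl + R_nwt = 265.1 kip; (ii) 0.85 R_nwl + 1.5 R_nwt = 273.6 kip.
R_n = max = 273.6 kip [governs: (ii)]; φR_n = 205.2 kip.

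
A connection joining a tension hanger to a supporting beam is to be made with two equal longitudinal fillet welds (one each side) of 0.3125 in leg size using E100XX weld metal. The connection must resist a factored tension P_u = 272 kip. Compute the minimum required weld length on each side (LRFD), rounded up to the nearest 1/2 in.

E100XX → F_EXX = 100 ksi.
Throat t_e = 0.707 × 0.3125 = 0.2209 in.
φr_n = 0.75 × 0.6 × 100 × 0.2209 = 9.942 kip/in.
L_req = P_u / φr_n = 272 / 9.942 = 27.36 in total.
Per side: 27.36 / 2 = 13.68 in.
Round up → use L = 14 in on each side.

L = 14 in on each side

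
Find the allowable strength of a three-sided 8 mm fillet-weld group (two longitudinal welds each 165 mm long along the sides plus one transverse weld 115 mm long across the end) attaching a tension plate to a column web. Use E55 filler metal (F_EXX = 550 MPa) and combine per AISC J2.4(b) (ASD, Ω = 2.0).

R_n/Ω ≈ 423 kN

t_e = 0.707 × 8 = 5.656 mm.
R_nwl = 0.6 × 550 × 5.656 × 330 × 10⁻³ = 615.9 kN (longitudinal, 2 welds).
R_nwt = 0.6 × 550 × 5.656 × 115 × 10⁻³ = 214.6 kN (transverse, base value).
(i) R_nwl + R_nwt = 830.6 kN; (ii) 0.85 R_nwl + 1.5 R_nwt = 845.5 kN.
R_n = max = 845.5 kN [governs: (ii)]; R_n/Ω = 422.8 kN.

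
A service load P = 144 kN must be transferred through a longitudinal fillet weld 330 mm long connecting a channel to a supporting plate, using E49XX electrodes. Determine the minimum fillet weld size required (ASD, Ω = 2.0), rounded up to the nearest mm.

E49XX → F_EXX = 490 MPa.
Total weld length L = 330 mm.
Required throat t_e = P × Ω / (0.6 F_EXX × L) = 144 × 2.0 / (0.6 × 490 × 330 × 10⁻³) = 2.968 mm.
Required leg w = t_e / 0.707 = 4.199 mm → use 5 mm.

w = 5 mm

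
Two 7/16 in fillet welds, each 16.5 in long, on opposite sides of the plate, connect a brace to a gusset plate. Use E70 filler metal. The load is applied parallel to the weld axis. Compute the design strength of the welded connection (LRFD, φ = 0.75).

E70XX → F_EXX = 70 ksi.
Effective throat t_e = 0.707 × 0.4375 = 0.3093 in.
Total length L = 33 in; A_we = 0.3093 × 33 = 10.21 in².
F_nw = 0.6 F_EXX = 0.6 × 70 = 42 ksi.
φR_n = 0.75 × 42 × 10.21 = 321.5 kip.

φR_n ≈ 322 kip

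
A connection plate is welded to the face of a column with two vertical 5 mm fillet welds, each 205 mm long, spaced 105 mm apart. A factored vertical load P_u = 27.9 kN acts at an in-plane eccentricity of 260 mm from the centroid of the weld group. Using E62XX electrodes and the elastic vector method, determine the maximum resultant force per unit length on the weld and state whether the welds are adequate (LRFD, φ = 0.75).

E62XX → F_EXX = 620 MPa.
Total weld length L_w = 410 mm. Treat welds as unit-width lines.
Polar moment about centroid: J = 2[d³/12 + d(b/2)²] = 2[205³/12 + 205×52.5²] = 2566000 mm³.
Direct shear f_v = P/L_w = 27.9×10³ / 410 = 68.05 N/mm (vertical).
Torsion M = P·e = 27.9×10³ × 260 = 7254000 N·mm.
Critical point at (x, y) = (52.5, 102.5) from centroid. f_tx = M·y/J = 289.8 N/mm; f_ty = M·x/J = 148.4 N/mm.
Resultant f_max = √[f_tx² + (f_v + f_ty)²] = √[289.8² + (68.05 + 148.4)²] = 361.7 N/mm.
Capacity per unit length: φr_n = 0.75 × 0.6 × 620 × (0.707 × 5) = 986.3 N/mm.
361.7 ≤ 986.3 → adequate.

f_max ≈ 362 N/mm; adequate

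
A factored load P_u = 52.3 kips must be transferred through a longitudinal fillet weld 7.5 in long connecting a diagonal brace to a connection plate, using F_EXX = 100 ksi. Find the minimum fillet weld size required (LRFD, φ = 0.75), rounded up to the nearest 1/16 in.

Total weld length L = 7.5 in.
Required throat t_e = P_u / (φ × 0.6 F_EXX × L) = 52.3 / (0.75 × 0.6 × 100 × 7.5) = 0.155 in.
Required leg w = t_e / 0.707 = 0.2192 in → use 1/4 in.

w = 1/4 in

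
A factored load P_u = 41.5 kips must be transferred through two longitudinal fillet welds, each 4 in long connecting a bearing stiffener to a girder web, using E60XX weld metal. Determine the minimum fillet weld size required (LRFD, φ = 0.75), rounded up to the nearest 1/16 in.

w = 5/16 in

E60XX → F_EXX = 60 ksi.
Total weld length L = 8 in.
Required throat t_e = P_u / (φ × 0.6 F_EXX × L) = 41.5 / (0.75 × 0.6 × 60 × 8) = 0.1921 in.
Required leg w = t_e / 0.707 = 0.2718 in → use 5/16 in.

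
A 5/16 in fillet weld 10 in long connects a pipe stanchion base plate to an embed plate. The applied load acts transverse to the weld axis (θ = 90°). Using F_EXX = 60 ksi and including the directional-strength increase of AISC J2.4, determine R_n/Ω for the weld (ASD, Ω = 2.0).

t_e = 0.707 × 0.3125 = 0.2209 in; A_we = 0.2209 × 10 = 2.209 in².
Directional factor: 1.0 + 0.5 sin^1.5(90°) = 1.5.
F_nw = 0.6 × 60 × 1.5 = 54 ksi.
R_n/Ω = (54 × 2.209) / 2.0 = 59.65 kips.

R_n/Ω ≈ 59.7 kips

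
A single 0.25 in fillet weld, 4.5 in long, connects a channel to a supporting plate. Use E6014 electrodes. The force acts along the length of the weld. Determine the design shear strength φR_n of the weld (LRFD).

φR_n ≈ 21.5 kip

E60XX → F_EXX = 60 ksi.
Effective throat t_e = 0.707 × 0.25 = 0.1767 in.
Total length L = 4.5 in; A_we = 0.1767 × 4.5 = 0.7954 in².
F_nw = 0.6 F_EXX = 0.6 × 60 = 36 ksi.
φR_n = 0.75 × 36 × 0.7954 = 21.48 kip.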